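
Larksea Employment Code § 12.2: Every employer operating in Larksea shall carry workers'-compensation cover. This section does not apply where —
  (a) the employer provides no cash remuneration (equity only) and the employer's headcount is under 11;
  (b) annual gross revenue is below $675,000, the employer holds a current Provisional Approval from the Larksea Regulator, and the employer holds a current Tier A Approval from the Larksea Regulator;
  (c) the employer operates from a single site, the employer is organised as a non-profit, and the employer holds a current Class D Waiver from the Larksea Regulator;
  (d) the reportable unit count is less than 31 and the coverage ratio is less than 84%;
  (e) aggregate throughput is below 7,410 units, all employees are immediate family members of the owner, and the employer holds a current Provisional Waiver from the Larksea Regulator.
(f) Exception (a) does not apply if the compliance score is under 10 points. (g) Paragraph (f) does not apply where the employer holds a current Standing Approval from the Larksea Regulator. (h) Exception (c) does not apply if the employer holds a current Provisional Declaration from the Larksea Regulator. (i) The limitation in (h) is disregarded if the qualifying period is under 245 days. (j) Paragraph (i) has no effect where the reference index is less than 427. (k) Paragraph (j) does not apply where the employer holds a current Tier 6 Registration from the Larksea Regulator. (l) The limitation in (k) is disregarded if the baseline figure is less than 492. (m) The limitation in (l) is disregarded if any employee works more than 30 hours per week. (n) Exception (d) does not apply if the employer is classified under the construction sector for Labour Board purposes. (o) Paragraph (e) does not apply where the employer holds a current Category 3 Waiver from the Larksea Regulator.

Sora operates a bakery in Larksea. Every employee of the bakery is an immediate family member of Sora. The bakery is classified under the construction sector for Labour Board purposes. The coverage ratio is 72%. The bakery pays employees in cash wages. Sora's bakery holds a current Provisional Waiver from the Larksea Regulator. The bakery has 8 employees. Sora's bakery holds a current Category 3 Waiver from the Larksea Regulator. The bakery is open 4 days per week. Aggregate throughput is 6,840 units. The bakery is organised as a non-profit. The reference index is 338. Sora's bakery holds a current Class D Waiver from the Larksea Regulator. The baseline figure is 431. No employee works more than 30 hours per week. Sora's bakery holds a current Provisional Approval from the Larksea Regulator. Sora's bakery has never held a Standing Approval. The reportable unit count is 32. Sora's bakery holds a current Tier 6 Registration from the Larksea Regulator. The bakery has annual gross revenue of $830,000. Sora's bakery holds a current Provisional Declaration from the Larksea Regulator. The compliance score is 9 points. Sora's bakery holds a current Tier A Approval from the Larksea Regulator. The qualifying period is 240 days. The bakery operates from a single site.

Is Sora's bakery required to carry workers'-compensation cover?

Exception (a) fails — employees are paid cash wages.
Exception (b) requires that annual gross revenue is below $675,000; but annual gross revenue is $830,000, not below $675,000, so (b) is unavailable.
All of (c)'s requirements are met (the employer operates from a single site; the employer is a non-profit; a current Class D Waiver is held). But: (h) is engaged — a current Provisional Declaration is held. (i) would limit (h) — the qualifying period is 240 days, under the 245 days limit — but (j) sets (i) aside: (j) operates against (i): the reference index is 338, less than the 427 limit. (k) is engaged (a current Tier 6 Registration is held), but is displaced by (l): (l) operates against (k): the baseline figure is 431, less than the 492 limit. (m), which would lift (l), is not triggered — no employee exceeds 30 hours/week. (c) is therefore removed.
Exception (d) does not apply: the reportable unit count is 32, not less than 31.
Exception (e) is satisfied on its face — aggregate throughput is 6,840 units, below the 7,410 units limit; every employee is an immediate family member; a current Provisional Waiver is held. But applying paragraph (o): (o) operates against (e): a current Category 3 Waiver is held. So (e) is unavailable.
No exception displaces § 12.2.

Yes — Sora's bakery must carry workers'-compensation cover.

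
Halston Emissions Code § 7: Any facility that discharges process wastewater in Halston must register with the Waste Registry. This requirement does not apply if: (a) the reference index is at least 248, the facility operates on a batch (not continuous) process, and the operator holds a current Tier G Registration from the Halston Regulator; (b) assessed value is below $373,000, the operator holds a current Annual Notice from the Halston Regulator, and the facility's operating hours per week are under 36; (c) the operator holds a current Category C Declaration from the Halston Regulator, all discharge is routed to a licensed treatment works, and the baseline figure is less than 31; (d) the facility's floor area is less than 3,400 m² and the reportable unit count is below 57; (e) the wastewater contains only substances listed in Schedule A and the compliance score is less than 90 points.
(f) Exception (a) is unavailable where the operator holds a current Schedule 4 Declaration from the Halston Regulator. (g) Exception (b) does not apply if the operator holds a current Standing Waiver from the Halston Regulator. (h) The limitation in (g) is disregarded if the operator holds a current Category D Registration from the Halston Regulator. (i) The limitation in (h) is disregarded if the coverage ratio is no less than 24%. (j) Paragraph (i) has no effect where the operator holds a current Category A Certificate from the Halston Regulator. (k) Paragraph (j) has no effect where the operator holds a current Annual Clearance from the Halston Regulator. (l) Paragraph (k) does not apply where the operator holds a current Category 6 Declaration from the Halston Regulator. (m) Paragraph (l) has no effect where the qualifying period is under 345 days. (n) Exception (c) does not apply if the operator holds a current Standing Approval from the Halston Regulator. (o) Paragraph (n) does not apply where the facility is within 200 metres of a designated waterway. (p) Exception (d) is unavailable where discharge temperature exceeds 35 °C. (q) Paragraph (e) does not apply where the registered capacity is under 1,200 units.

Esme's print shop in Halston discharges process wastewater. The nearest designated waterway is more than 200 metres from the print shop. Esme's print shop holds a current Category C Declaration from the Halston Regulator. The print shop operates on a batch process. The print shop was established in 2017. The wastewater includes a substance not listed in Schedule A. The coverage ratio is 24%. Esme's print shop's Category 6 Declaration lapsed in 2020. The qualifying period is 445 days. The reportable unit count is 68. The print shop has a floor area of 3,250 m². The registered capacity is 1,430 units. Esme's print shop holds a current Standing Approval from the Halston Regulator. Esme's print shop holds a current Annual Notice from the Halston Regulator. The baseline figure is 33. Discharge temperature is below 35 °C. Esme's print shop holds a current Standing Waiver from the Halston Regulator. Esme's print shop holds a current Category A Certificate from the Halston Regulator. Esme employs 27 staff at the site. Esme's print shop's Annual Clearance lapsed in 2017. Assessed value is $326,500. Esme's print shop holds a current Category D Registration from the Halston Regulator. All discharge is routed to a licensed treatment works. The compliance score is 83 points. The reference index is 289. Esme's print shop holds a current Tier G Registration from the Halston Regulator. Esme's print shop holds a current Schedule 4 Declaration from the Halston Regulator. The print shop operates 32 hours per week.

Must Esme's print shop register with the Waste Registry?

No — exception (b) applies; Esme's print shop is not required to register with the Waste Registry.

Exception (a): the reference index is 289, meeting the 248 threshold; the facility operates on a batch process; a current Tier G Registration is held — every condition holds. However, paragraph (f) must be considered: (f) applies — a current Schedule 4 Declaration is held. So (a) is unavailable.
Exception (b)'s conditions are all satisfied: assessed value is $326,500, below the $373,000 limit; a current Annual Notice is held; the facility's operating hours per week are 32, under the 36 limit. Applying paragraphs (g)–(m): (g) is triggered (a current Standing Waiver is held), but is set aside by (h): (h) operates against (g): a current Category D Registration is held. (i) is engaged (the coverage ratio is 24%, meeting the 24% threshold), but is set aside by (j): (j) operates against (i): a current Category A Certificate is held. (k) is not engaged (the Annual Clearance is not current), so (j) stands. (b) remains available.
Exception (c) requires that the baseline figure is less than 31; but the baseline figure is 33, not less than 31, so (c) is unavailable.
Exception (d) requires that the reportable unit count is below 57; but the reportable unit count is 68, not below 57, so (d) is unavailable.
Exception (e) does not apply: the wastewater includes a non-Schedule-A substance.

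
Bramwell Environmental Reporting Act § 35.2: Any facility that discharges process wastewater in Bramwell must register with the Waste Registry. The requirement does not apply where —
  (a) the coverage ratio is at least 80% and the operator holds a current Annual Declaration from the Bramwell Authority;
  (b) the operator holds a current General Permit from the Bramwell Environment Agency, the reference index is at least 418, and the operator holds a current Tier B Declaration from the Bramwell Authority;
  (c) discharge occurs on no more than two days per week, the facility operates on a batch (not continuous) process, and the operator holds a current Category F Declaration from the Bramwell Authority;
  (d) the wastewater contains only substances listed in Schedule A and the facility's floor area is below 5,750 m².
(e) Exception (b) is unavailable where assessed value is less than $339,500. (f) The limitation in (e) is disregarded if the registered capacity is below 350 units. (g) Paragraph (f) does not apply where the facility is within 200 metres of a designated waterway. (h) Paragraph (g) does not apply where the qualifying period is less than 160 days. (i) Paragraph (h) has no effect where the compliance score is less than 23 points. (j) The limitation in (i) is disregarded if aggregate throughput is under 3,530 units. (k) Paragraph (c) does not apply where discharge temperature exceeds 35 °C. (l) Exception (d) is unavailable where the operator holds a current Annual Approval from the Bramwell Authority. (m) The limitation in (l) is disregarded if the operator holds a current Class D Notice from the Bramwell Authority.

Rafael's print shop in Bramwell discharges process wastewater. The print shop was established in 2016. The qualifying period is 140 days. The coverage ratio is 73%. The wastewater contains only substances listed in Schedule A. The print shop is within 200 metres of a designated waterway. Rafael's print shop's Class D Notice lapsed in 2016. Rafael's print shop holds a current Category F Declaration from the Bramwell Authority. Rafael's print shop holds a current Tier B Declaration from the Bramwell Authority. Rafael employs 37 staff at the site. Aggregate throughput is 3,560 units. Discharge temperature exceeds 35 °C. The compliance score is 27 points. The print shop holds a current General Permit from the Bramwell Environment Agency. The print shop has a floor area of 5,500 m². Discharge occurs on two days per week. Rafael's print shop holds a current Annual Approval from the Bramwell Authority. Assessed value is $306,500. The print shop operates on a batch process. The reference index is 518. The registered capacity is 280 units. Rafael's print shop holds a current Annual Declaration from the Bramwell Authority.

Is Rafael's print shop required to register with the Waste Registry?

No — exception (b) applies; Rafael's print shop is not required to register with the Waste Registry.

Exception (a) does not apply: the coverage ratio is 73%, short of 80%.
All of (b)'s requirements are met (a current General Permit is held; the reference index is 518, meeting the 418 threshold; a current Tier B Declaration is held). Under paragraphs (e)–(j): (e) is engaged (assessed value is $306,500, less than the $339,500 limit), but yields to (f): (f) is triggered — the registered capacity is 280 units, below the 350 units limit. (g) operates (the print shop is within 200 m of a designated waterway), but is displaced by (h): (h) applies — the qualifying period is 140 days, less than the 160 days limit. (i), which would lift (h), is inapplicable — the compliance score is 27 points, not less than 23 points. Exception (b) stands.
Exception (c): discharge occurs on no more than two days per week; the facility operates on a batch process; a current Category F Declaration is held — every condition holds. However, paragraph (k) must be considered: (k) operates against (c): discharge temperature exceeds 35 °C. So (c) is unavailable.
Exception (d) is satisfied on its face — the wastewater is Schedule-A-only; the facility's floor area is 5,500 m², below the 5,750 m² limit. But: (l) is triggered — a current Annual Approval is held. (m), which would lift (l), does not operate here — there is no Class D Notice in force. So (d) is unavailable.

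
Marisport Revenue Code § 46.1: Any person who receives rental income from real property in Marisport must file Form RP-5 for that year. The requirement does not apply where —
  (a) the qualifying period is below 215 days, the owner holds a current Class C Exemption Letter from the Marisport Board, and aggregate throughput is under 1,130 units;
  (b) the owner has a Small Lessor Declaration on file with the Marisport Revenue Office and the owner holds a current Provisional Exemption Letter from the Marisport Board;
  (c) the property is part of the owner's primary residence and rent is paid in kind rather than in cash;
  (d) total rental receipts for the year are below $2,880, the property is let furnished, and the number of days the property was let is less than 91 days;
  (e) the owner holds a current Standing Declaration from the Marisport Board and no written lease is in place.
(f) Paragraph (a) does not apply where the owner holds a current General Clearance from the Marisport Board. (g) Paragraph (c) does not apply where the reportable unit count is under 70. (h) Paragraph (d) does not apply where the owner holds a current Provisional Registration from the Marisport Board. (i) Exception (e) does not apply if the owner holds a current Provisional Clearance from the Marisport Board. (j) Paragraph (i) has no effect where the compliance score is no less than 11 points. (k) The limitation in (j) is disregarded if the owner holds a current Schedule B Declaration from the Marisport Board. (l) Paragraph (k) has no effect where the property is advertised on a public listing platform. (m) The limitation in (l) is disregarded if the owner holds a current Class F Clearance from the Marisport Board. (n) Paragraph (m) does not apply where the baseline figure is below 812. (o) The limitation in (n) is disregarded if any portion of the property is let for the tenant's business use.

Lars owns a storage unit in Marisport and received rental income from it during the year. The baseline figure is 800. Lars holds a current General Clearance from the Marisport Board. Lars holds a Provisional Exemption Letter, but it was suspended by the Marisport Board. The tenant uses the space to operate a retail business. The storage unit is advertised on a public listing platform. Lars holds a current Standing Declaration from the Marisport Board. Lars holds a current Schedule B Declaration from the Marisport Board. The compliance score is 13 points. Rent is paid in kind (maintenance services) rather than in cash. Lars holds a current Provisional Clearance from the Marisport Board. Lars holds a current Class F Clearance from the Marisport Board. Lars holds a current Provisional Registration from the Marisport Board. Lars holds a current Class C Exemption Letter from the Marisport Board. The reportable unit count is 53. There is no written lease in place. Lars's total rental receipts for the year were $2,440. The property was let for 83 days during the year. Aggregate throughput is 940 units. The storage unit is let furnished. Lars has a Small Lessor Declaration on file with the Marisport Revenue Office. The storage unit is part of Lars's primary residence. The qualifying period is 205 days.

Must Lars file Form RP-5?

All of (a)'s requirements are met (the qualifying period is 205 days, below the 215 days limit; a current Class C Exemption Letter is held; aggregate throughput is 940 units, under the 1,130 units limit). But: (f) operates against (a): a current General Clearance is held. (a) is therefore removed.
Exception (b) requires that the owner holds a current Provisional Exemption Letter from the Marisport Board; but the Provisional Exemption Letter is not current, so (b) is unavailable.
All of (c)'s requirements are met (the storage unit is part of the primary residence; rent is paid in kind). Turning to paragraph (g): (g) operates against (c): the reportable unit count is 53, under the 70 limit. So (c) is unavailable.
All of (d)'s requirements are met (total rental receipts for the year are $2,440, below the $2,880 limit; the property is let furnished; the number of days the property was let is 83 days, less than the 91 days limit). But applying paragraph (h): (h) operates against (d): a current Provisional Registration is held. (d) is therefore removed.
All of (e)'s requirements are met (a current Standing Declaration is held; there is no written lease). But: (i) operates against (e): a current Provisional Clearance is held. (j) would limit (i) — the compliance score is 13 points, meeting the 11 points threshold — but (k) sets (j) aside: (k) is triggered — a current Schedule B Declaration is held. (l) would limit (k) — the property is publicly advertised — but (m) sets (l) aside: (m) is engaged — a current Class F Clearance is held. (n) is engaged (the baseline figure is 800, below the 812 limit), but yields to (o): (o) applies — the space is let for business use. (e) is therefore removed.
No exception displaces § 46.1.

Yes — Lars must file Form RP-5.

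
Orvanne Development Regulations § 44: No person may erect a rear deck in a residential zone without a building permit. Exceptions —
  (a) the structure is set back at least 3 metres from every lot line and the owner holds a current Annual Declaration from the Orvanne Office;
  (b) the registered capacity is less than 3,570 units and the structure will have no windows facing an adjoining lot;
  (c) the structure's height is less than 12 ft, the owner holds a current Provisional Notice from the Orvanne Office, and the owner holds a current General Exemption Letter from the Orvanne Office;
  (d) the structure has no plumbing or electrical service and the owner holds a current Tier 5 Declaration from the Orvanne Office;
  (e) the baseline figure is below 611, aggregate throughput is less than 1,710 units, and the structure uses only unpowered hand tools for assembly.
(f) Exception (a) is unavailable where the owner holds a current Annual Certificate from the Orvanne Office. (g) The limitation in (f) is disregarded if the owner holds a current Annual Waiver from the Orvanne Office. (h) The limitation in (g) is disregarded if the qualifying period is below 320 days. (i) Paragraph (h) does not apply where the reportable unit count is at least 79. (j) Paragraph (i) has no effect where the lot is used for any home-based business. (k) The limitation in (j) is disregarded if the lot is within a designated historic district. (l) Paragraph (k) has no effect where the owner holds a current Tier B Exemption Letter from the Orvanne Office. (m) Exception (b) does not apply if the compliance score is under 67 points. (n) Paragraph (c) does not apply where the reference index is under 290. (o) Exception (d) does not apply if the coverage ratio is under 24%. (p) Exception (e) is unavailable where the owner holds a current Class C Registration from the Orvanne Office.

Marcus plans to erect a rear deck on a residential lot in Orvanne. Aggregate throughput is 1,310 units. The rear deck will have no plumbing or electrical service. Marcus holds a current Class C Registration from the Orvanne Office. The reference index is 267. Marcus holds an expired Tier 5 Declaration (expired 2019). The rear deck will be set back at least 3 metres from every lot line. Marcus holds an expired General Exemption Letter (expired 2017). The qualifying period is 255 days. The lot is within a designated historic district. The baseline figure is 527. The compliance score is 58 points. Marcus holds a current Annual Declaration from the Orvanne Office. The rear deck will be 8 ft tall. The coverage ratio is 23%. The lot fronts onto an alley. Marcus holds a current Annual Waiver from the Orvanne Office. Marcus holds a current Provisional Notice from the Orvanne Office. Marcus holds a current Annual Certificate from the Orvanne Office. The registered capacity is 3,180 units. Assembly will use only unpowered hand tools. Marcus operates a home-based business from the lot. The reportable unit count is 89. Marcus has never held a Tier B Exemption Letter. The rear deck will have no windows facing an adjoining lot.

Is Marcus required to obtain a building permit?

No — exception (a) applies; Marcus does not need a building permit.

Exception (a)'s conditions are all satisfied: the setback is at least 3 m on every side; a current Annual Declaration is held. As to paragraphs (f)–(l): (f) would limit (a) — a current Annual Certificate is held — but (g) sets (f) aside: (g) operates — a current Annual Waiver is held. (h) would limit (g) — the qualifying period is 255 days, below the 320 days limit — but (i) sets (h) aside: (i) is triggered — the reportable unit count is 89, meeting the 79 threshold. (j) would limit (i) — a home-based business operates on the lot — but (k) sets (j) aside: (k) is engaged — the lot is in a historic district. (l), which would lift (k), does not operate here — there is no Tier B Exemption Letter in force. So (a) applies.
Exception (b): the registered capacity is 3,180 units, less than the 3,570 units limit; no windows face an adjoining lot — every condition holds. But applying paragraph (m): (m) operates against (b): the compliance score is 58 points, under the 67 points limit. So (b) is unavailable.
Exception (c) requires that the owner holds a current General Exemption Letter from the Orvanne Office; but the General Exemption Letter is not current, so (c) is unavailable.
Exception (d) requires that the owner holds a current Tier 5 Declaration from the Orvanne Office; but no current Tier 5 Declaration is held, so (d) is unavailable.
Exception (e)'s conditions are all satisfied: the baseline figure is 527, below the 611 limit; aggregate throughput is 1,310 units, less than the 1,710 units limit; assembly uses only hand tools. Turning to paragraph (p): (p) is triggered — a current Class C Registration is held. So (e) is unavailable.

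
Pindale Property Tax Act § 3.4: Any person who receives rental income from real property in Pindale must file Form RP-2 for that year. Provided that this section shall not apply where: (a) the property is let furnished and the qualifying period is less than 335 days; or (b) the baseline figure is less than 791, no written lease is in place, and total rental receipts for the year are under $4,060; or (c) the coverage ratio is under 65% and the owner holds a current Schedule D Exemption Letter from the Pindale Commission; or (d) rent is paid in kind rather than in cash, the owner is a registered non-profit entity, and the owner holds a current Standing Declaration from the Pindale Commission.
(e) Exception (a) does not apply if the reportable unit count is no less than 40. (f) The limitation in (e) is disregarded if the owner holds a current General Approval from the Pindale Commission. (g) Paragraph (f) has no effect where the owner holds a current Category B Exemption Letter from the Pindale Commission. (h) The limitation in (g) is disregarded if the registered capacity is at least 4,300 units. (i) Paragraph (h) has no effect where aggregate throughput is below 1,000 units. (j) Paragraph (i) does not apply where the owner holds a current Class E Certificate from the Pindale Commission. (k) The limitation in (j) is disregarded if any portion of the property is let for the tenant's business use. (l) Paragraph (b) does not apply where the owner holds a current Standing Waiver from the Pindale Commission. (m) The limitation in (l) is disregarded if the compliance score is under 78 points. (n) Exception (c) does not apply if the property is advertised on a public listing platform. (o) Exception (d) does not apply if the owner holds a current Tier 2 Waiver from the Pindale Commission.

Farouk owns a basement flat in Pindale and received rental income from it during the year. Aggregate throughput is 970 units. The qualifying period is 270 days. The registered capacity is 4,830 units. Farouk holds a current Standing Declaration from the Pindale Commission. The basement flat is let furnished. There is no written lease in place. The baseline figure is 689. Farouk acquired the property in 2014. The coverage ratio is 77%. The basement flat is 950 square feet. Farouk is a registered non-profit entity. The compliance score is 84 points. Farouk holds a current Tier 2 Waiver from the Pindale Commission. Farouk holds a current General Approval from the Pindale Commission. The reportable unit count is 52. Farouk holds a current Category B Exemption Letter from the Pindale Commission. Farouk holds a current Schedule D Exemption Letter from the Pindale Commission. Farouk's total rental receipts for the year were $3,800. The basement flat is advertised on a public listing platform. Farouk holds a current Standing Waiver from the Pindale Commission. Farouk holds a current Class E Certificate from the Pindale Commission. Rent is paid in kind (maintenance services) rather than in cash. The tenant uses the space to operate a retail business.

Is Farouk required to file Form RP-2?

Yes — Farouk must file Form RP-2.

All of (a)'s requirements are met (the property is let furnished; the qualifying period is 270 days, less than the 335 days limit). But: (e) operates — the reportable unit count is 52, meeting the 40 threshold. (f) would limit (e) — a current General Approval is held — but (g) sets (f) aside: (g) operates against (f): a current Category B Exemption Letter is held. (h) would limit (g) — the registered capacity is 4,830 units, meeting the 4,300 units threshold — but (i) sets (h) aside: (i) operates against (h): aggregate throughput is 970 units, below the 1,000 units limit. (j) would limit (i) — a current Class E Certificate is held — but (k) sets (j) aside: (k) operates against (j): the space is let for business use. (a) is therefore removed.
All of (b)'s requirements are met (the baseline figure is 689, less than the 791 limit; there is no written lease; total rental receipts for the year are $3,800, under the $4,060 limit). Turning to paragraphs (l)–(m): (l) is triggered — a current Standing Waiver is held. (m), which would lift (l), does not operate here — the compliance score is 84 points, not under 78 points. So (b) is unavailable.
Exception (c) does not apply: the coverage ratio is 77%, not under 65%.
Exception (d) is satisfied on its face — rent is paid in kind; Farouk is a registered non-profit; a current Standing Declaration is held. But: (o) operates against (d): a current Tier 2 Waiver is held. (d) is therefore removed.
None of the exceptions is available; § 3.4 applies in full.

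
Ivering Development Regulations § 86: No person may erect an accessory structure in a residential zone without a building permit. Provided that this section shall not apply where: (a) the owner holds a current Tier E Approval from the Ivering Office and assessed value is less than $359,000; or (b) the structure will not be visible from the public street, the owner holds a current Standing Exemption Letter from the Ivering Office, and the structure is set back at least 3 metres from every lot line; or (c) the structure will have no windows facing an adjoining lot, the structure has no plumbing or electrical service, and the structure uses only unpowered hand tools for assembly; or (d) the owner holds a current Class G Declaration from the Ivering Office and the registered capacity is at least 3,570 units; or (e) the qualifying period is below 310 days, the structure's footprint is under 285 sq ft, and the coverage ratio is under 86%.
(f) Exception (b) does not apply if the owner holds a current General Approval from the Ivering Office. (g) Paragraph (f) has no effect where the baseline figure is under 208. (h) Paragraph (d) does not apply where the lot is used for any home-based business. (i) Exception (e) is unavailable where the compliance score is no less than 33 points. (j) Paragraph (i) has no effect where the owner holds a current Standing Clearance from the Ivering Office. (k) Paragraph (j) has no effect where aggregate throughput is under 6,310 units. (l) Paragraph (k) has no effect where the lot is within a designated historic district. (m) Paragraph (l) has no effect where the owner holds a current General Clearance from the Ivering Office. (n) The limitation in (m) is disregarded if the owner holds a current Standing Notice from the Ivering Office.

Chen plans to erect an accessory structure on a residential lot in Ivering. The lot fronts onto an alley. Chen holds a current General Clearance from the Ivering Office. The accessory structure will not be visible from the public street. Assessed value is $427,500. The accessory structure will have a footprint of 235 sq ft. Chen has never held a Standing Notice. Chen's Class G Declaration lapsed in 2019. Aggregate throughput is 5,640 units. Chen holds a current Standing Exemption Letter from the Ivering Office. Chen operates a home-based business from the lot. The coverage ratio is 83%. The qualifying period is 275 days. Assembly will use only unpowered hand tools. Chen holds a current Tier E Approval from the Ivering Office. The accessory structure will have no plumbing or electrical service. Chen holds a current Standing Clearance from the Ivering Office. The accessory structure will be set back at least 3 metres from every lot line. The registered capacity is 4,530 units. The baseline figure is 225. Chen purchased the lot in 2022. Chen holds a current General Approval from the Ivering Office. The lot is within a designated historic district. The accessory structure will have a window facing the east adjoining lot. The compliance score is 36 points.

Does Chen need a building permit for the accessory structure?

Exception (a) requires that assessed value is less than $359,000; but assessed value is $427,500, not less than $359,000, so (a) is unavailable.
Exception (b) is satisfied on its face — the structure will not be visible from the street; a current Standing Exemption Letter is held; the setback is at least 3 m on every side. But: (f) operates against (b): a current General Approval is held. (g) is inapplicable (the baseline figure is 225, not under 208), so (f) stands. Exception (b) does not apply.
Exception (c) does not apply: a window faces an adjoining lot.
Exception (d) requires that the owner holds a current Class G Declaration from the Ivering Office; but the Class G Declaration is not current, so (d) is unavailable.
Exception (e)'s conditions are all satisfied: the qualifying period is 275 days, below the 310 days limit; the structure's footprint is 235 sq ft, under the 285 sq ft limit; the coverage ratio is 83%, under the 86% limit. Turning to paragraphs (i)–(n): (i) is engaged — the compliance score is 36 points, meeting the 33 points threshold. (j) would limit (i) — a current Standing Clearance is held — but (k) sets (j) aside: (k) is triggered — aggregate throughput is 5,640 units, under the 6,310 units limit. (l) operates (the lot is in a historic district), but is set aside by (m): (m) operates against (l): a current General Clearance is held. (n), which would lift (m), is not triggered — there is no Standing Notice in force. Exception (e) does not apply.
Every exception is unavailable, so the rule governs.

Yes — Chen must obtain a building permit.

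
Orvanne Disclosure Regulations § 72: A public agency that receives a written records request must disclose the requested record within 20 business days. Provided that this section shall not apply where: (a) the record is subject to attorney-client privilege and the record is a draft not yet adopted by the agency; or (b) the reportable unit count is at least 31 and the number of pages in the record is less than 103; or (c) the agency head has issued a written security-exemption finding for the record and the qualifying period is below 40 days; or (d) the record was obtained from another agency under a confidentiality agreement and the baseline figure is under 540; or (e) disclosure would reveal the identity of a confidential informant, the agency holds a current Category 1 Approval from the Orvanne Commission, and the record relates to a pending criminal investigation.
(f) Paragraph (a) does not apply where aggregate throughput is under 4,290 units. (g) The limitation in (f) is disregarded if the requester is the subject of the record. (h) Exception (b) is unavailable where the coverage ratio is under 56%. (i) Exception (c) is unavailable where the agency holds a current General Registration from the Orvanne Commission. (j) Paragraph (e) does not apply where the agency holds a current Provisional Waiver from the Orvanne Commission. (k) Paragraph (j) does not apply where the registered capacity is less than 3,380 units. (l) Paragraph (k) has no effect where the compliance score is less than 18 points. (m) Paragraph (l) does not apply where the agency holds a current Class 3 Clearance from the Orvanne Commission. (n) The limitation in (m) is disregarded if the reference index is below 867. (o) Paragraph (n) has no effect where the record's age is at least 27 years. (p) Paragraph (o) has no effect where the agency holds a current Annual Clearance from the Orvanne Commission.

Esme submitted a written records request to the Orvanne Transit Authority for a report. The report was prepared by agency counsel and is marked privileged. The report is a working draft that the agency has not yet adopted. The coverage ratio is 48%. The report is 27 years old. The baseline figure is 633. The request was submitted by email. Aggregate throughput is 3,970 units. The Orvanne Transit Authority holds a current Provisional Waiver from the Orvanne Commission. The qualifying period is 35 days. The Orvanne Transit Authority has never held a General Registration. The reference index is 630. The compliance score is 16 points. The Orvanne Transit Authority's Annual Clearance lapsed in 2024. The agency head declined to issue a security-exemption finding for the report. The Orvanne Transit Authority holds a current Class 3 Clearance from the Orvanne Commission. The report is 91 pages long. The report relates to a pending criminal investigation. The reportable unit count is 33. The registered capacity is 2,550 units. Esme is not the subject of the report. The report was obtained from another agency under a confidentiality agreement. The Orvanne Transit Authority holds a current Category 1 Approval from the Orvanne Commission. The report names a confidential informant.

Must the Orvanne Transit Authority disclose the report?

Exception (a) is satisfied on its face — the report is privileged; the report is an unadopted draft. Turning to paragraphs (f)–(g): (f) operates against (a): aggregate throughput is 3,970 units, under the 4,290 units limit. (g) is not engaged (Esme is not the subject of the report), so (f) stands. So (a) is unavailable.
Exception (b)'s conditions are all satisfied: the reportable unit count is 33, meeting the 31 threshold; the number of pages in the record is 91, less than the 103 limit. But applying paragraph (h): (h) operates against (b): the coverage ratio is 48%, under the 56% limit. Exception (b) does not apply.
Exception (c) requires that the agency head has issued a written security-exemption finding for the record; but the agency head declined to issue a security-exemption finding, so (c) is unavailable.
Exception (d) requires that the baseline figure is under 540; but the baseline figure is 633, not under 540, so (d) is unavailable.
Exception (e): the report names a confidential informant; a current Category 1 Approval is held; the report relates to a pending investigation — every condition holds. Considering the limiting provisions: (j) would limit (e) — a current Provisional Waiver is held — but (k) sets (j) aside: (k) operates against (j): the registered capacity is 2,550 units, less than the 3,380 units limit. (l) applies (the compliance score is 16 points, less than the 18 points limit), but is overridden by (m): (m) is engaged — a current Class 3 Clearance is held. (n) is engaged (the reference index is 630, below the 867 limit), but is itself disapplied by (o): (o) operates against (n): the record's age is 27 years, meeting the 27 years threshold. (p), which would lift (o), is inapplicable — there is no Annual Clearance in force. Exception (e) stands.

No — exception (e) applies; the Orvanne Transit Authority is not required to disclose the report.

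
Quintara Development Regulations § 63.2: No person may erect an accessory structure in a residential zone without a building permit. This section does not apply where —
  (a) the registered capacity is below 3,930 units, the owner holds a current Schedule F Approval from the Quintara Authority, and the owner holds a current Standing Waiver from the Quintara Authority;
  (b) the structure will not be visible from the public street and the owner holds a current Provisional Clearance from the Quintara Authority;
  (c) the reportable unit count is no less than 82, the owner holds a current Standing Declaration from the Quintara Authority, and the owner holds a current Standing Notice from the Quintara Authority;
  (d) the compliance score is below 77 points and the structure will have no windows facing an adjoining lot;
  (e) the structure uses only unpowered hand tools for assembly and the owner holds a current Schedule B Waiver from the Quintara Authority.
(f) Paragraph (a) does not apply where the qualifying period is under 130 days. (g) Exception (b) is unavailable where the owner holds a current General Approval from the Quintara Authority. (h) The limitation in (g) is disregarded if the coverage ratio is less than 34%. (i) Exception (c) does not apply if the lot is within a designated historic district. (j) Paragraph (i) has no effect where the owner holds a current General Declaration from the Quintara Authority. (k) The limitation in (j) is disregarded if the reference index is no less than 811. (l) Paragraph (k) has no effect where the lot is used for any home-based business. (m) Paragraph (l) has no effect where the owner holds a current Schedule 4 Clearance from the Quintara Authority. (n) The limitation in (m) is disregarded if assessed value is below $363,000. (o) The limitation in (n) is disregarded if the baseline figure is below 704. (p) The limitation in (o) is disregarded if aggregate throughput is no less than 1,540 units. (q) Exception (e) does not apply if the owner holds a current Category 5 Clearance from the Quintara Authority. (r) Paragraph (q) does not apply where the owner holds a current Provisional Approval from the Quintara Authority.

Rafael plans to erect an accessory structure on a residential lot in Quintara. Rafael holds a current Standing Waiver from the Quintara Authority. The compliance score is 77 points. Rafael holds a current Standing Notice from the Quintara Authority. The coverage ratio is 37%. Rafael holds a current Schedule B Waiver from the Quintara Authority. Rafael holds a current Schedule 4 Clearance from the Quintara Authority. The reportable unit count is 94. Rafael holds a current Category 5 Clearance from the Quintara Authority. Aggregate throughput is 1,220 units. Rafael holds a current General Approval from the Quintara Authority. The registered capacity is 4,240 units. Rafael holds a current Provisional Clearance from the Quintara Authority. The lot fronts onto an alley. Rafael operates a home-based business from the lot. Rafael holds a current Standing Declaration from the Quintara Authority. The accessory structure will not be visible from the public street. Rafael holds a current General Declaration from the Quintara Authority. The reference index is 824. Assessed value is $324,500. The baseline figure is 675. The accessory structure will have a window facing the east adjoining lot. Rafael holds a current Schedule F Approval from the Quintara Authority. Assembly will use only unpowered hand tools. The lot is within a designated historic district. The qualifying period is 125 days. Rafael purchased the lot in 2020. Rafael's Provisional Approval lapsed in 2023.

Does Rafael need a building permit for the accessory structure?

Yes — Rafael must obtain a building permit.

Exception (a) does not apply: the registered capacity is 4,240 units, not below 3,930 units.
Exception (b) is satisfied on its face — the structure will not be visible from the street; a current Provisional Clearance is held. Turning to paragraphs (g)–(h): (g) is engaged — a current General Approval is held. (h), which would lift (g), is not triggered — the coverage ratio is 37%, not less than 34%. Exception (b) does not apply.
Exception (c) is satisfied on its face — the reportable unit count is 94, meeting the 82 threshold; a current Standing Declaration is held; a current Standing Notice is held. But applying paragraphs (i)–(p): (i) applies — the lot is in a historic district. (j) is triggered (a current General Declaration is held), but is itself disapplied by (k): (k) is triggered — the reference index is 824, meeting the 811 threshold. (l) is engaged (a home-based business operates on the lot), but is set aside by (m): (m) is triggered — a current Schedule 4 Clearance is held. (n) would limit (m) — assessed value is $324,500, below the $363,000 limit — but (o) sets (n) aside: (o) operates against (n): the baseline figure is 675, below the 704 limit. (p) does not operate here (aggregate throughput is 1,220 units, short of 1,540 units), so (o) stands. So (c) is unavailable.
Exception (d) fails — the compliance score is 77 points, not below 77 points.
Exception (e)'s conditions are all satisfied: assembly uses only hand tools; a current Schedule B Waiver is held. But applying paragraphs (q)–(r): (q) operates — a current Category 5 Clearance is held. (r), which would lift (q), is inapplicable — there is no Provisional Approval in force. (e) is therefore removed.
None of the exceptions is available; § 63.2 applies in full.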